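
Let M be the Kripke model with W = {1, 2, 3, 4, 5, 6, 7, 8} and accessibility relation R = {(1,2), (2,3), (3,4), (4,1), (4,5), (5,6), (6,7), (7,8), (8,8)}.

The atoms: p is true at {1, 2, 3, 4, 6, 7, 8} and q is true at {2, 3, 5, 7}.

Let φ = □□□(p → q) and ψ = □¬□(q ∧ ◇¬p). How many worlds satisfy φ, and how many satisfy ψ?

For □□□(p → q):
1: successors {2}; □□(p → q) there: 2:F. ✗
2: successors {3}; □□(p → q) there: 3:F. ✗
3: successors {4}; □□(p → q) there: 4:F. ✗
4: successors {1, 5}; □□(p → q) there: 1:T, 5:T. ✓
5: successors {6}; □□(p → q) there: 6:F. ✗
6: successors {7}; □□(p → q) there: 7:F. ✗
7: successors {8}; □□(p → q) there: 8:F. ✗
8: successors {8}; □□(p → q) there: 8:F. ✗
— 1 world.
For □¬□(q ∧ ◇¬p):
1: successors {2}; ¬□(q ∧ ◇¬p) there: 2:T. ✓
2: successors {3}; ¬□(q ∧ ◇¬p) there: 3:T. ✓
3: successors {4}; ¬□(q ∧ ◇¬p) there: 4:T. ✓
4: successors {1, 5}; ¬□(q ∧ ◇¬p) there: 1:T, 5:T. ✓
5: successors {6}; ¬□(q ∧ ◇¬p) there: 6:T. ✓
6: successors {7}; ¬□(q ∧ ◇¬p) there: 7:T. ✓
7: successors {8}; ¬□(q ∧ ◇¬p) there: 8:T. ✓
8: successors {8}; ¬□(q ∧ ◇¬p) there: 8:T. ✓
— 8 worlds.

1 and 8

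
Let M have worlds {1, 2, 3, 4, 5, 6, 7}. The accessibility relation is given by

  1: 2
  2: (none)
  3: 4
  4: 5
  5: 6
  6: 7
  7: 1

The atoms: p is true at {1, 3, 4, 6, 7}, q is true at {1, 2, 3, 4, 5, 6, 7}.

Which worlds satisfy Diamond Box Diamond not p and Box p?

{6}

1: Diamond Box Diamond not p is T, Box p is F. ✗
2: Diamond Box Diamond not p is F, Box p is T. ✗
3: Diamond Box Diamond not p is F, Box p is T. ✗
4: Diamond Box Diamond not p is F, Box p is F. ✗
5: Diamond Box Diamond not p is F, Box p is T. ✗
6: Diamond Box Diamond not p is T, Box p is T. ✓
7: Diamond Box Diamond not p is F, Box p is T. ✗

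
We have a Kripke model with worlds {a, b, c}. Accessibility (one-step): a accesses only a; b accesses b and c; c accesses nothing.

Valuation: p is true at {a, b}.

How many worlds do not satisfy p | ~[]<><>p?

1

a: p is T, ~[]<><>p is F. ✓
b: p is T, ~[]<><>p is T. ✓
c: p is F, ~[]<><>p is F. ✗
Satisfying worlds: {a, b}.
So p | ~[]<><>p fails at the other 1 world.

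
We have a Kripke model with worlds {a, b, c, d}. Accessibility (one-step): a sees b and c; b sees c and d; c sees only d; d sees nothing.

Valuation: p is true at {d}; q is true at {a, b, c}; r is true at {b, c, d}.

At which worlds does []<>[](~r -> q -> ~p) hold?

{a, d}

a: successors {b, c}; <>[](~r -> q -> ~p) there: b:T, c:T. ✓
b: successors {c, d}; <>[](~r -> q -> ~p) there: c:T, d:F. ✗
c: successors {d}; <>[](~r -> q -> ~p) there: d:F. ✗
d: no successors, so []<>[](~r -> q -> ~p) holds vacuously. ✓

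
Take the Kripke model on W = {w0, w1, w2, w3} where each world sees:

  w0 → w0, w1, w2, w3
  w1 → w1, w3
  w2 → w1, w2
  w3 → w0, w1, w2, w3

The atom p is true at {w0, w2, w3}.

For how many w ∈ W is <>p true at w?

w0: successors {w0, w1, w2, w3}; p there: w0:T, w1:F, w2:T, w3:T. ✓
w1: successors {w1, w3}; p there: w1:F, w3:T. ✓
w2: successors {w1, w2}; p there: w1:F, w2:T. ✓
w3: successors {w0, w1, w2, w3}; p there: w0:T, w1:F, w2:T, w3:T. ✓
Satisfying worlds: {w0, w1, w2, w3}.

4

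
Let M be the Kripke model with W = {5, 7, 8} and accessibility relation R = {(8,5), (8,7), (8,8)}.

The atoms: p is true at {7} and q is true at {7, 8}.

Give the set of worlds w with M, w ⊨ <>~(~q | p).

5: no successors, so <>~(~q | p) fails. ✗
7: no successors, so <>~(~q | p) fails. ✗
8: successors {5, 7, 8}; ~(~q | p) there: 5:F, 7:F, 8:T. ✓

{8}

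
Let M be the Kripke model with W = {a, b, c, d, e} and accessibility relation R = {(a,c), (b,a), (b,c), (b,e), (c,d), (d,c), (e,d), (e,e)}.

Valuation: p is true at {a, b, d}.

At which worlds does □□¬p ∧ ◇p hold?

{c}

a: □□¬p is F, ◇p is F. ✗
b: □□¬p is F, ◇p is T. ✗
c: □□¬p is T, ◇p is T. ✓
d: □□¬p is F, ◇p is F. ✗
e: □□¬p is F, ◇p is T. ✗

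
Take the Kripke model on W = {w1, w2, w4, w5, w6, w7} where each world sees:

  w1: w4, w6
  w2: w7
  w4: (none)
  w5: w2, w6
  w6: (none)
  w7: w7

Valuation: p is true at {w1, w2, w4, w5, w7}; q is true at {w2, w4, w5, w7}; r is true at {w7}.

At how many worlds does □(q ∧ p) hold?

4

w1: successors {w4, w6}; q ∧ p there: w4:T, w6:F. ✗
w2: successors {w7}; q ∧ p there: w7:T. ✓
w4: no successors, so □(q ∧ p) holds vacuously. ✓
w5: successors {w2, w6}; q ∧ p there: w2:T, w6:F. ✗
w6: no successors, so □(q ∧ p) holds vacuously. ✓
w7: successors {w7}; q ∧ p there: w7:T. ✓
Satisfying worlds: {w2, w4, w6, w7}.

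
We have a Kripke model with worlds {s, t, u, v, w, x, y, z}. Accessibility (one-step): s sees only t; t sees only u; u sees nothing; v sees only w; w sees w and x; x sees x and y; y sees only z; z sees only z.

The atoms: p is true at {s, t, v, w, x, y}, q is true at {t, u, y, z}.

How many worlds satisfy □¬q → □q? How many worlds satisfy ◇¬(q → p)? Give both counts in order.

6 and 3

For □¬q → □q:
s: □¬q is F, □q is T. ✓
t: □¬q is F, □q is T. ✓
u: □¬q is T, □q is T. ✓
v: □¬q is T, □q is F. ✗
w: □¬q is T, □q is F. ✗
x: □¬q is F, □q is F. ✓
y: □¬q is F, □q is T. ✓
z: □¬q is F, □q is T. ✓
— 6 worlds.
For ◇¬(q → p):
s: successors {t}; ¬(q → p) there: t:F. ✗
t: successors {u}; ¬(q → p) there: u:T. ✓
u: no successors, so ◇¬(q → p) fails. ✗
v: successors {w}; ¬(q → p) there: w:F. ✗
w: successors {w, x}; ¬(q → p) there: w:F, x:F. ✗
x: successors {x, y}; ¬(q → p) there: x:F, y:F. ✗
y: successors {z}; ¬(q → p) there: z:T. ✓
z: successors {z}; ¬(q → p) there: z:T. ✓
— 3 worlds.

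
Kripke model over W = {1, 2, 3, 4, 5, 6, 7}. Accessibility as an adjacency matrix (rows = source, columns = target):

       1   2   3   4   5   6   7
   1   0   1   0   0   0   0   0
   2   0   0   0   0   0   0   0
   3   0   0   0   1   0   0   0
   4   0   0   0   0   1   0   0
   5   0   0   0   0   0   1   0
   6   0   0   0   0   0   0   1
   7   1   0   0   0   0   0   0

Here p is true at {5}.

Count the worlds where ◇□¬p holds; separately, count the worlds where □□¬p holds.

For ◇□¬p:
1: successors {2}; □¬p there: 2:T. ✓
2: no successors, so ◇□¬p fails. ✗
3: successors {4}; □¬p there: 4:F. ✗
4: successors {5}; □¬p there: 5:T. ✓
5: successors {6}; □¬p there: 6:T. ✓
6: successors {7}; □¬p there: 7:T. ✓
7: successors {1}; □¬p there: 1:T. ✓
— 5 worlds.
For □□¬p:
1: successors {2}; □¬p there: 2:T. ✓
2: no successors, so □□¬p holds vacuously. ✓
3: successors {4}; □¬p there: 4:F. ✗
4: successors {5}; □¬p there: 5:T. ✓
5: successors {6}; □¬p there: 6:T. ✓
6: successors {7}; □¬p there: 7:T. ✓
7: successors {1}; □¬p there: 1:T. ✓
— 6 worlds.

5 and 6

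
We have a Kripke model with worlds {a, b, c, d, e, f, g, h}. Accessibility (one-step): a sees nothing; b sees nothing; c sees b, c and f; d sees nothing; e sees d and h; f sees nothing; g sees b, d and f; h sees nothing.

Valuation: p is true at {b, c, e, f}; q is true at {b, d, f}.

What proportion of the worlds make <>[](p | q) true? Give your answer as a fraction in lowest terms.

3/8

a: no successors, so <>[](p | q) fails. ✗
b: no successors, so <>[](p | q) fails. ✗
c: successors {b, c, f}; [](p | q) there: b:T, c:T, f:T. ✓
d: no successors, so <>[](p | q) fails. ✗
e: successors {d, h}; [](p | q) there: d:T, h:T. ✓
f: no successors, so <>[](p | q) fails. ✗
g: successors {b, d, f}; [](p | q) there: b:T, d:T, f:T. ✓
h: no successors, so <>[](p | q) fails. ✗
That's 3 of 8 worlds, so 3/8.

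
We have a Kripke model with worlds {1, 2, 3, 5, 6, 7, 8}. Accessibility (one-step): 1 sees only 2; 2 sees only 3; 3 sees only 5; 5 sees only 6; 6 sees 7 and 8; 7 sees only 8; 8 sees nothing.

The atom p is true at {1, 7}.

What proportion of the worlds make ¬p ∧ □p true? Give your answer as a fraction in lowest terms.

1/7

1: ¬p is F, □p is F. ✗
2: ¬p is T, □p is F. ✗
3: ¬p is T, □p is F. ✗
5: ¬p is T, □p is F. ✗
6: ¬p is T, □p is F. ✗
7: ¬p is F, □p is F. ✗
8: ¬p is T, □p is T. ✓
That's 1 of 7 worlds, so 1/7.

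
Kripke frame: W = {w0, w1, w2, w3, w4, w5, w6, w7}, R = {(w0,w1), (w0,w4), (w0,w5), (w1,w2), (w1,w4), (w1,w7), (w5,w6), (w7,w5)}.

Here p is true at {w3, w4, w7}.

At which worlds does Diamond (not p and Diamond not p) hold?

{w0, w7}

w0: successors {w1, w4, w5}; not p and Diamond not p there: w1:T, w4:F, w5:T. ✓
w1: successors {w2, w4, w7}; not p and Diamond not p there: w2:F, w4:F, w7:F. ✗
w2: no successors, so Diamond (not p and Diamond not p) fails. ✗
w3: no successors, so Diamond (not p and Diamond not p) fails. ✗
w4: no successors, so Diamond (not p and Diamond not p) fails. ✗
w5: successors {w6}; not p and Diamond not p there: w6:F. ✗
w6: no successors, so Diamond (not p and Diamond not p) fails. ✗
w7: successors {w5}; not p and Diamond not p there: w5:T. ✓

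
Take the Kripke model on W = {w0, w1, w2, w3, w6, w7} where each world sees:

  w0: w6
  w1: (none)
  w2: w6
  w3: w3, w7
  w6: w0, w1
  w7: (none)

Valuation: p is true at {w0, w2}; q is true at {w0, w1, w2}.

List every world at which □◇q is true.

w0: successors {w6}; ◇q there: w6:T. ✓
w1: no successors, so □◇q holds vacuously. ✓
w2: successors {w6}; ◇q there: w6:T. ✓
w3: successors {w3, w7}; ◇q there: w3:F, w7:F. ✗
w6: successors {w0, w1}; ◇q there: w0:F, w1:F. ✗
w7: no successors, so □◇q holds vacuously. ✓

{w0, w1, w2, w7}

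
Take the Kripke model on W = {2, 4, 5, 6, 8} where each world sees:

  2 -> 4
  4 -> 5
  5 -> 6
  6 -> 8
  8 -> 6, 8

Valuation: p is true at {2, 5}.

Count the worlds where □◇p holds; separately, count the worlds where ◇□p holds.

1 and 1

For □◇p:
2: successors {4}; ◇p there: 4:T. ✓
4: successors {5}; ◇p there: 5:F. ✗
5: successors {6}; ◇p there: 6:F. ✗
6: successors {8}; ◇p there: 8:F. ✗
8: successors {6, 8}; ◇p there: 6:F, 8:F. ✗
— 1 world.
For ◇□p:
2: successors {4}; □p there: 4:T. ✓
4: successors {5}; □p there: 5:F. ✗
5: successors {6}; □p there: 6:F. ✗
6: successors {8}; □p there: 8:F. ✗
8: successors {6, 8}; □p there: 6:F, 8:F. ✗
— 1 world.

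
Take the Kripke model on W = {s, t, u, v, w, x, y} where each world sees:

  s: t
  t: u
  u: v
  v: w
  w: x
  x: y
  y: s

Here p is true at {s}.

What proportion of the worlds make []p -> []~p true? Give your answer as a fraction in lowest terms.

6/7

s: []p is F, []~p is T. ✓
t: []p is F, []~p is T. ✓
u: []p is F, []~p is T. ✓
v: []p is F, []~p is T. ✓
w: []p is F, []~p is T. ✓
x: []p is F, []~p is T. ✓
y: []p is T, []~p is F. ✗
That's 6 of 7 worlds, so 6/7.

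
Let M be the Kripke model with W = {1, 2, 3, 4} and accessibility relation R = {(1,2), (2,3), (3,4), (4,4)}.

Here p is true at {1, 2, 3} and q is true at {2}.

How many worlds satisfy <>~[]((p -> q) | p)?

1: successors {2}; ~[]((p -> q) | p) there: 2:F. ✗
2: successors {3}; ~[]((p -> q) | p) there: 3:F. ✗
3: successors {4}; ~[]((p -> q) | p) there: 4:F. ✗
4: successors {4}; ~[]((p -> q) | p) there: 4:F. ✗
Satisfying worlds: ∅.

0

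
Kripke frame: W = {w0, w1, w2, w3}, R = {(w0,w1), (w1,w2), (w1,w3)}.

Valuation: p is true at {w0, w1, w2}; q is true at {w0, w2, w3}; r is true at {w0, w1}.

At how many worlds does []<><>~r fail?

2

w0: successors {w1}; <><>~r there: w1:F. ✗
w1: successors {w2, w3}; <><>~r there: w2:F, w3:F. ✗
w2: no successors, so []<><>~r holds vacuously. ✓
w3: no successors, so []<><>~r holds vacuously. ✓
Satisfying worlds: {w2, w3}.
So []<><>~r fails at the other 2 worlds.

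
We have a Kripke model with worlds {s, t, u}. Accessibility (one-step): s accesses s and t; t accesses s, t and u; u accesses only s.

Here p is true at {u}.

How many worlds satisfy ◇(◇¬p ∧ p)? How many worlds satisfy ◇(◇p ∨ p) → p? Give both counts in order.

1 and 1

For ◇(◇¬p ∧ p):
s: successors {s, t}; ◇¬p ∧ p there: s:F, t:F. ✗
t: successors {s, t, u}; ◇¬p ∧ p there: s:F, t:F, u:T. ✓
u: successors {s}; ◇¬p ∧ p there: s:F. ✗
— 1 world.
For ◇(◇p ∨ p) → p:
s: ◇(◇p ∨ p) is T, p is F. ✗
t: ◇(◇p ∨ p) is T, p is F. ✗
u: ◇(◇p ∨ p) is F, p is T. ✓
— 1 world.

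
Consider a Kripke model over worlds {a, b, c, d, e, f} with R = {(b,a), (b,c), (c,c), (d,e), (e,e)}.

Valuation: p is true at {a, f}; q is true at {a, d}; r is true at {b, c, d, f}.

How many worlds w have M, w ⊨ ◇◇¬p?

a: no successors, so ◇◇¬p fails. ✗
b: successors {a, c}; ◇¬p there: a:F, c:T. ✓
c: successors {c}; ◇¬p there: c:T. ✓
d: successors {e}; ◇¬p there: e:T. ✓
e: successors {e}; ◇¬p there: e:T. ✓
f: no successors, so ◇◇¬p fails. ✗
Satisfying worlds: {b, c, d, e}.

4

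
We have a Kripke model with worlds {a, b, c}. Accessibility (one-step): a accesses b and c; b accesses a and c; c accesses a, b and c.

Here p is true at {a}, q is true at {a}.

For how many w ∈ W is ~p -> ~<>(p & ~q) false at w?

0

a: ~p is F, ~<>(p & ~q) is T. ✓
b: ~p is T, ~<>(p & ~q) is T. ✓
c: ~p is T, ~<>(p & ~q) is T. ✓
Satisfying worlds: {a, b, c}.
So ~p -> ~<>(p & ~q) fails at the other 0 worlds.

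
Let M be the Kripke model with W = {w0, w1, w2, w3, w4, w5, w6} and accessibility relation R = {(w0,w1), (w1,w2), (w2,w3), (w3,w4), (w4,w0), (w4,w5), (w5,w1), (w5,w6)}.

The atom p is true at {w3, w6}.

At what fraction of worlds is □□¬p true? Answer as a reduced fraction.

5/7

w0: successors {w1}; □¬p there: w1:T. ✓
w1: successors {w2}; □¬p there: w2:F. ✗
w2: successors {w3}; □¬p there: w3:T. ✓
w3: successors {w4}; □¬p there: w4:T. ✓
w4: successors {w0, w5}; □¬p there: w0:T, w5:F. ✗
w5: successors {w1, w6}; □¬p there: w1:T, w6:T. ✓
w6: no successors, so □□¬p holds vacuously. ✓
That's 5 of 7 worlds, so 5/7.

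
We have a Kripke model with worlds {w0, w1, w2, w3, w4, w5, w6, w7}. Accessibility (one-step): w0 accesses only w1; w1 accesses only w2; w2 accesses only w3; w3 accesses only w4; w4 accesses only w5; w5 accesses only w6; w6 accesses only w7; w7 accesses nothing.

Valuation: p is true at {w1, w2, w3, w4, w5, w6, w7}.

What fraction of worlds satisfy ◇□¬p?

1/8

w0: successors {w1}; □¬p there: w1:F. ✗
w1: successors {w2}; □¬p there: w2:F. ✗
w2: successors {w3}; □¬p there: w3:F. ✗
w3: successors {w4}; □¬p there: w4:F. ✗
w4: successors {w5}; □¬p there: w5:F. ✗
w5: successors {w6}; □¬p there: w6:F. ✗
w6: successors {w7}; □¬p there: w7:T. ✓
w7: no successors, so ◇□¬p fails. ✗
That's 1 of 8 worlds, so 1/8.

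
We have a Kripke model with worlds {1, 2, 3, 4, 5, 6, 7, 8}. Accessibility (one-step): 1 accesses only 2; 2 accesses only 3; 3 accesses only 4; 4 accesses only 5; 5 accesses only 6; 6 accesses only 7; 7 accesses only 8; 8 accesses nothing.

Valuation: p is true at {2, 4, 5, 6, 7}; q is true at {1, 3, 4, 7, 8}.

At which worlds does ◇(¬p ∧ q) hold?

1: successors {2}; ¬p ∧ q there: 2:F. ✗
2: successors {3}; ¬p ∧ q there: 3:T. ✓
3: successors {4}; ¬p ∧ q there: 4:F. ✗
4: successors {5}; ¬p ∧ q there: 5:F. ✗
5: successors {6}; ¬p ∧ q there: 6:F. ✗
6: successors {7}; ¬p ∧ q there: 7:F. ✗
7: successors {8}; ¬p ∧ q there: 8:T. ✓
8: no successors, so ◇(¬p ∧ q) fails. ✗

{2, 7}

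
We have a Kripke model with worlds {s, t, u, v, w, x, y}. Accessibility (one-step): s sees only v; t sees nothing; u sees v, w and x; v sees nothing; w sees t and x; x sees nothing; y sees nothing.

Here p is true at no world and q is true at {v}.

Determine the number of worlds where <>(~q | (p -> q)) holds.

3

s: successors {v}; ~q | (p -> q) there: v:T. ✓
t: no successors, so <>(~q | (p -> q)) fails. ✗
u: successors {v, w, x}; ~q | (p -> q) there: v:T, w:T, x:T. ✓
v: no successors, so <>(~q | (p -> q)) fails. ✗
w: successors {t, x}; ~q | (p -> q) there: t:T, x:T. ✓
x: no successors, so <>(~q | (p -> q)) fails. ✗
y: no successors, so <>(~q | (p -> q)) fails. ✗
Satisfying worlds: {s, u, w}.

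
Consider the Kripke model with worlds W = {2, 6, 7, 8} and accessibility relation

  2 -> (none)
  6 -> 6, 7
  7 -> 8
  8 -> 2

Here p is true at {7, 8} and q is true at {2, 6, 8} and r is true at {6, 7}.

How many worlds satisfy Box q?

3

2: no successors, so Box q holds vacuously. ✓
6: successors {6, 7}; q there: 6:T, 7:F. ✗
7: successors {8}; q there: 8:T. ✓
8: successors {2}; q there: 2:T. ✓
Satisfying worlds: {2, 7, 8}.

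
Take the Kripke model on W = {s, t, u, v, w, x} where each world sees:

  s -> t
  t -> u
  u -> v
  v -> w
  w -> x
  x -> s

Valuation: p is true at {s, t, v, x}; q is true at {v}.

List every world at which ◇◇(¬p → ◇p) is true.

s: successors {t}; ◇(¬p → ◇p) there: t:T. ✓
t: successors {u}; ◇(¬p → ◇p) there: u:T. ✓
u: successors {v}; ◇(¬p → ◇p) there: v:T. ✓
v: successors {w}; ◇(¬p → ◇p) there: w:T. ✓
w: successors {x}; ◇(¬p → ◇p) there: x:T. ✓
x: successors {s}; ◇(¬p → ◇p) there: s:T. ✓

{s, t, u, v, w, x}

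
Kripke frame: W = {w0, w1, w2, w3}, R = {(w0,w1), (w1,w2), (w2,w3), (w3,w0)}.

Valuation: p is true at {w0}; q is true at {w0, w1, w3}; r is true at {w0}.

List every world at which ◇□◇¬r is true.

{w0, w2, w3}

w0: successors {w1}; □◇¬r there: w1:T. ✓
w1: successors {w2}; □◇¬r there: w2:F. ✗
w2: successors {w3}; □◇¬r there: w3:T. ✓
w3: successors {w0}; □◇¬r there: w0:T. ✓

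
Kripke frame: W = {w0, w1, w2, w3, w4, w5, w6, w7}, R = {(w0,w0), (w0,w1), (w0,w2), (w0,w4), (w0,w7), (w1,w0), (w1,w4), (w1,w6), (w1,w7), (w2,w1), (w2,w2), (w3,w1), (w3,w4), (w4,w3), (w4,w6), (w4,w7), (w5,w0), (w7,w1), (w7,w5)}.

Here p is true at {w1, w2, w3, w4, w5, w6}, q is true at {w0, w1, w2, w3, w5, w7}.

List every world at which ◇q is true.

w0: successors {w0, w1, w2, w4, w7}; q there: w0:T, w1:T, w2:T, w4:F, w7:T. ✓
w1: successors {w0, w4, w6, w7}; q there: w0:T, w4:F, w6:F, w7:T. ✓
w2: successors {w1, w2}; q there: w1:T, w2:T. ✓
w3: successors {w1, w4}; q there: w1:T, w4:F. ✓
w4: successors {w3, w6, w7}; q there: w3:T, w6:F, w7:T. ✓
w5: successors {w0}; q there: w0:T. ✓
w6: no successors, so ◇q fails. ✗
w7: successors {w1, w5}; q there: w1:T, w5:T. ✓

{w0, w1, w2, w3, w4, w5, w7}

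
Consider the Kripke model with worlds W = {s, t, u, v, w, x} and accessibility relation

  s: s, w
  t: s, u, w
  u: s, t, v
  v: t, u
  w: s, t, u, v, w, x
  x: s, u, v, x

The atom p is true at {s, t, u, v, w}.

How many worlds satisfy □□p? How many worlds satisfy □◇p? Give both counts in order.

For □□p:
s: successors {s, w}; □p there: s:T, w:F. ✗
t: successors {s, u, w}; □p there: s:T, u:T, w:F. ✗
u: successors {s, t, v}; □p there: s:T, t:T, v:T. ✓
v: successors {t, u}; □p there: t:T, u:T. ✓
w: successors {s, t, u, v, w, x}; □p there: s:T, t:T, u:T, v:T, w:F, x:F. ✗
x: successors {s, u, v, x}; □p there: s:T, u:T, v:T, x:F. ✗
— 2 worlds.
For □◇p:
s: successors {s, w}; ◇p there: s:T, w:T. ✓
t: successors {s, u, w}; ◇p there: s:T, u:T, w:T. ✓
u: successors {s, t, v}; ◇p there: s:T, t:T, v:T. ✓
v: successors {t, u}; ◇p there: t:T, u:T. ✓
w: successors {s, t, u, v, w, x}; ◇p there: s:T, t:T, u:T, v:T, w:T, x:T. ✓
x: successors {s, u, v, x}; ◇p there: s:T, u:T, v:T, x:T. ✓
— 6 worlds.

2 and 6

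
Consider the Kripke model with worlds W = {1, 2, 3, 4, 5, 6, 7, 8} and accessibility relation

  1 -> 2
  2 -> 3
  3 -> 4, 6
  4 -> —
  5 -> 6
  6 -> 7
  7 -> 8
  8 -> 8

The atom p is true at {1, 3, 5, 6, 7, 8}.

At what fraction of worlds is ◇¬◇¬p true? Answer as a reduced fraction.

3/4

1: successors {2}; ¬◇¬p there: 2:T. ✓
2: successors {3}; ¬◇¬p there: 3:F. ✗
3: successors {4, 6}; ¬◇¬p there: 4:T, 6:T. ✓
4: no successors, so ◇¬◇¬p fails. ✗
5: successors {6}; ¬◇¬p there: 6:T. ✓
6: successors {7}; ¬◇¬p there: 7:T. ✓
7: successors {8}; ¬◇¬p there: 8:T. ✓
8: successors {8}; ¬◇¬p there: 8:T. ✓
That's 6 of 8 worlds, so 6/8 = 3/4.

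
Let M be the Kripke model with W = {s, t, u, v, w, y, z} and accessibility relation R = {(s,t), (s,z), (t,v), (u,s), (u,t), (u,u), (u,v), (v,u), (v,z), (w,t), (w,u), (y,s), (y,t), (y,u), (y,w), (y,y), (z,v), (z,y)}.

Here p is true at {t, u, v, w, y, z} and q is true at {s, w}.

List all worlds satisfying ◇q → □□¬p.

s: ◇q is F, □□¬p is F. ✓
t: ◇q is F, □□¬p is F. ✓
u: ◇q is T, □□¬p is F. ✗
v: ◇q is F, □□¬p is F. ✓
w: ◇q is F, □□¬p is F. ✓
y: ◇q is T, □□¬p is F. ✗
z: ◇q is F, □□¬p is F. ✓

{s, t, v, w, z}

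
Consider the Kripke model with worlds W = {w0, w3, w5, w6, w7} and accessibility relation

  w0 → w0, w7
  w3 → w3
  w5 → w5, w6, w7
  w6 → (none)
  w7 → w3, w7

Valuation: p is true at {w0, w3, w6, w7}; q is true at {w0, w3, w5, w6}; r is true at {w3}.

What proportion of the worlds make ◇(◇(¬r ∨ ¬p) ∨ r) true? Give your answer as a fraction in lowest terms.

4/5

w0: successors {w0, w7}; ◇(¬r ∨ ¬p) ∨ r there: w0:T, w7:T. ✓
w3: successors {w3}; ◇(¬r ∨ ¬p) ∨ r there: w3:T. ✓
w5: successors {w5, w6, w7}; ◇(¬r ∨ ¬p) ∨ r there: w5:T, w6:F, w7:T. ✓
w6: no successors, so ◇(◇(¬r ∨ ¬p) ∨ r) fails. ✗
w7: successors {w3, w7}; ◇(¬r ∨ ¬p) ∨ r there: w3:T, w7:T. ✓
That's 4 of 5 worlds, so 4/5.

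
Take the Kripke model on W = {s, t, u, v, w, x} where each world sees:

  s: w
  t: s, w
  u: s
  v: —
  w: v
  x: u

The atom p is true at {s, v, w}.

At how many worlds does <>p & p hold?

s: <>p is T, p is T. ✓
t: <>p is T, p is F. ✗
u: <>p is T, p is F. ✗
v: <>p is F, p is T. ✗
w: <>p is T, p is T. ✓
x: <>p is F, p is F. ✗
Satisfying worlds: {s, w}.

2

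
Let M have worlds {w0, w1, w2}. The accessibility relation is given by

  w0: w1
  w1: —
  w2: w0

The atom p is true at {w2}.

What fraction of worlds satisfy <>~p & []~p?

2/3

w0: <>~p is T, []~p is T. ✓
w1: <>~p is F, []~p is T. ✗
w2: <>~p is T, []~p is T. ✓
That's 2 of 3 worlds, so 2/3.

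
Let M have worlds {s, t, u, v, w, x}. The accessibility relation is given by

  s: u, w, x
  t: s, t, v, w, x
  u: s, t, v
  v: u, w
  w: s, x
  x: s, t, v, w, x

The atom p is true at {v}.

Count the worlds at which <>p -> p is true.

s: <>p is F, p is F. ✓
t: <>p is T, p is F. ✗
u: <>p is T, p is F. ✗
v: <>p is F, p is T. ✓
w: <>p is F, p is F. ✓
x: <>p is T, p is F. ✗
Satisfying worlds: {s, v, w}.

3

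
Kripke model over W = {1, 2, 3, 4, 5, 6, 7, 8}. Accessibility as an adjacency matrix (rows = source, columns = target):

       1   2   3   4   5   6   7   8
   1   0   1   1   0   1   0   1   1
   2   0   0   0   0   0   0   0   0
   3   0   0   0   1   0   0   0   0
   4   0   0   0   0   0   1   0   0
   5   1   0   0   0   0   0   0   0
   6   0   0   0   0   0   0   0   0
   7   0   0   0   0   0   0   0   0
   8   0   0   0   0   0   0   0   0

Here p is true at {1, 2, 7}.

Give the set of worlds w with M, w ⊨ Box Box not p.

1: successors {2, 3, 5, 7, 8}; Box not p there: 2:T, 3:T, 5:F, 7:T, 8:T. ✗
2: no successors, so Box Box not p holds vacuously. ✓
3: successors {4}; Box not p there: 4:T. ✓
4: successors {6}; Box not p there: 6:T. ✓
5: successors {1}; Box not p there: 1:F. ✗
6: no successors, so Box Box not p holds vacuously. ✓
7: no successors, so Box Box not p holds vacuously. ✓
8: no successors, so Box Box not p holds vacuously. ✓

{2, 3, 4, 6, 7, 8}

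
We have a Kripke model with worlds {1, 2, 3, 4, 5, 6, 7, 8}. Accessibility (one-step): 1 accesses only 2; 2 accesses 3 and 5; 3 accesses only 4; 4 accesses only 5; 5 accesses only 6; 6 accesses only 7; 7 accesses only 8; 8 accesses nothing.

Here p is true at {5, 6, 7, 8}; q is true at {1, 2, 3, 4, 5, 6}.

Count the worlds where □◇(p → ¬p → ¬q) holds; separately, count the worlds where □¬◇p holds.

For □◇(p → ¬p → ¬q):
1: successors {2}; ◇(p → ¬p → ¬q) there: 2:T. ✓
2: successors {3, 5}; ◇(p → ¬p → ¬q) there: 3:T, 5:T. ✓
3: successors {4}; ◇(p → ¬p → ¬q) there: 4:T. ✓
4: successors {5}; ◇(p → ¬p → ¬q) there: 5:T. ✓
5: successors {6}; ◇(p → ¬p → ¬q) there: 6:T. ✓
6: successors {7}; ◇(p → ¬p → ¬q) there: 7:T. ✓
7: successors {8}; ◇(p → ¬p → ¬q) there: 8:F. ✗
8: no successors, so □◇(p → ¬p → ¬q) holds vacuously. ✓
— 7 worlds.
For □¬◇p:
1: successors {2}; ¬◇p there: 2:F. ✗
2: successors {3, 5}; ¬◇p there: 3:T, 5:F. ✗
3: successors {4}; ¬◇p there: 4:F. ✗
4: successors {5}; ¬◇p there: 5:F. ✗
5: successors {6}; ¬◇p there: 6:F. ✗
6: successors {7}; ¬◇p there: 7:F. ✗
7: successors {8}; ¬◇p there: 8:T. ✓
8: no successors, so □¬◇p holds vacuously. ✓
— 2 worlds.

7 and 2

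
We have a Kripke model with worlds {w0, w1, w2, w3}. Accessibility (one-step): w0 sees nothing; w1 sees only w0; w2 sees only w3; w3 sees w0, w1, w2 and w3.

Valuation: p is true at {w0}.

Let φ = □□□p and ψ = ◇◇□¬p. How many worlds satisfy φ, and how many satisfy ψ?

For □□□p:
w0: no successors, so □□□p holds vacuously. ✓
w1: successors {w0}; □□p there: w0:T. ✓
w2: successors {w3}; □□p there: w3:F. ✗
w3: successors {w0, w1, w2, w3}; □□p there: w0:T, w1:T, w2:F, w3:F. ✗
— 2 worlds.
For ◇◇□¬p:
w0: no successors, so ◇◇□¬p fails. ✗
w1: successors {w0}; ◇□¬p there: w0:F. ✗
w2: successors {w3}; ◇□¬p there: w3:T. ✓
w3: successors {w0, w1, w2, w3}; ◇□¬p there: w0:F, w1:T, w2:F, w3:T. ✓
— 2 worlds.

2 and 2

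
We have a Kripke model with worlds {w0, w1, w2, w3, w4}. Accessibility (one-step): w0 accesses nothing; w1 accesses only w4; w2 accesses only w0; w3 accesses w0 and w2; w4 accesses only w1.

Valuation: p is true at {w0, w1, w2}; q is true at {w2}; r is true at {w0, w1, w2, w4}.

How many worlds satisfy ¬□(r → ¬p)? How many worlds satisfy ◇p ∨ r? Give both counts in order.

For ¬□(r → ¬p):
w0: □(r → ¬p) is T. ✗
w1: □(r → ¬p) is T. ✗
w2: □(r → ¬p) is F. ✓
w3: □(r → ¬p) is F. ✓
w4: □(r → ¬p) is F. ✓
— 3 worlds.
For ◇p ∨ r:
w0: ◇p is F, r is T. ✓
w1: ◇p is F, r is T. ✓
w2: ◇p is T, r is T. ✓
w3: ◇p is T, r is F. ✓
w4: ◇p is T, r is T. ✓
— 5 worlds.

3 and 5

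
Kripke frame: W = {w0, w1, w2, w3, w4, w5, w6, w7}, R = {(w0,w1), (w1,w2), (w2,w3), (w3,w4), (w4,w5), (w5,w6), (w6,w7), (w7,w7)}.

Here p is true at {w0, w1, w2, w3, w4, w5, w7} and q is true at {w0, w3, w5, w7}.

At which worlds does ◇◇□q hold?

w0: successors {w1}; ◇□q there: w1:T. ✓
w1: successors {w2}; ◇□q there: w2:F. ✗
w2: successors {w3}; ◇□q there: w3:T. ✓
w3: successors {w4}; ◇□q there: w4:F. ✗
w4: successors {w5}; ◇□q there: w5:T. ✓
w5: successors {w6}; ◇□q there: w6:T. ✓
w6: successors {w7}; ◇□q there: w7:T. ✓
w7: successors {w7}; ◇□q there: w7:T. ✓

{w0, w2, w4, w5, w6, w7}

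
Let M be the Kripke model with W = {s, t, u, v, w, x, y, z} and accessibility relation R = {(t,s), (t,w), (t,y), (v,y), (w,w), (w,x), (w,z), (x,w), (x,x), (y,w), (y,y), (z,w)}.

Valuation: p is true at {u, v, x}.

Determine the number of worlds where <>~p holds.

6

s: no successors, so <>~p fails. ✗
t: successors {s, w, y}; ~p there: s:T, w:T, y:T. ✓
u: no successors, so <>~p fails. ✗
v: successors {y}; ~p there: y:T. ✓
w: successors {w, x, z}; ~p there: w:T, x:F, z:T. ✓
x: successors {w, x}; ~p there: w:T, x:F. ✓
y: successors {w, y}; ~p there: w:T, y:T. ✓
z: successors {w}; ~p there: w:T. ✓
Satisfying worlds: {t, v, w, x, y, z}.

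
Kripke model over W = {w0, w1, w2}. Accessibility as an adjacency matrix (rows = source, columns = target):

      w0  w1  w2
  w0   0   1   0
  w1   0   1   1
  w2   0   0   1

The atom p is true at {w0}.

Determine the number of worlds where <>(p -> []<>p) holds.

3

w0: successors {w1}; p -> []<>p there: w1:T. ✓
w1: successors {w1, w2}; p -> []<>p there: w1:T, w2:T. ✓
w2: successors {w2}; p -> []<>p there: w2:T. ✓
Satisfying worlds: {w0, w1, w2}.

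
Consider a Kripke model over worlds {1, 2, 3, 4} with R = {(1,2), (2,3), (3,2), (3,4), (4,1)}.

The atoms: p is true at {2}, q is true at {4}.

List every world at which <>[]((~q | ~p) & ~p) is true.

{1, 3}

1: successors {2}; []((~q | ~p) & ~p) there: 2:T. ✓
2: successors {3}; []((~q | ~p) & ~p) there: 3:F. ✗
3: successors {2, 4}; []((~q | ~p) & ~p) there: 2:T, 4:T. ✓
4: successors {1}; []((~q | ~p) & ~p) there: 1:F. ✗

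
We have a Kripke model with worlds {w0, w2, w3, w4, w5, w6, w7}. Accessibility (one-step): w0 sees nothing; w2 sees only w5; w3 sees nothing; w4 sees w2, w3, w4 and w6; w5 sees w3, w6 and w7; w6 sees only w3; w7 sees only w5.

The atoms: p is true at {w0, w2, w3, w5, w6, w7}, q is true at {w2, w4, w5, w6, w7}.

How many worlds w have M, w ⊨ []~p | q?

w0: []~p is T, q is F. ✓
w2: []~p is F, q is T. ✓
w3: []~p is T, q is F. ✓
w4: []~p is F, q is T. ✓
w5: []~p is F, q is T. ✓
w6: []~p is F, q is T. ✓
w7: []~p is F, q is T. ✓
Satisfying worlds: {w0, w2, w3, w4, w5, w6, w7}.

7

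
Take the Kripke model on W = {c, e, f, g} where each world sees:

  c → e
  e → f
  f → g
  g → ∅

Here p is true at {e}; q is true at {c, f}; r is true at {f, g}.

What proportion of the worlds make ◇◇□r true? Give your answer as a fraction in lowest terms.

1/2

c: successors {e}; ◇□r there: e:T. ✓
e: successors {f}; ◇□r there: f:T. ✓
f: successors {g}; ◇□r there: g:F. ✗
g: no successors, so ◇◇□r fails. ✗
That's 2 of 4 worlds, so 2/4 = 1/2.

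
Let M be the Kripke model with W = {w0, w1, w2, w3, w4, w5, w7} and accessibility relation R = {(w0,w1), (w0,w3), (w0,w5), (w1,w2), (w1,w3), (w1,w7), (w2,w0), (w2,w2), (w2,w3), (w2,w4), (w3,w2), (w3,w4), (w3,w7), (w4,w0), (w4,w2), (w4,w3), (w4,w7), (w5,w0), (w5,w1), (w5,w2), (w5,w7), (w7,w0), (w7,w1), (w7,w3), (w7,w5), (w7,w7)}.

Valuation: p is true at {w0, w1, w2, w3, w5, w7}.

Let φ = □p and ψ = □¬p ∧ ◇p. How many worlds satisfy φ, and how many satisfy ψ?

For □p:
w0: successors {w1, w3, w5}; p there: w1:T, w3:T, w5:T. ✓
w1: successors {w2, w3, w7}; p there: w2:T, w3:T, w7:T. ✓
w2: successors {w0, w2, w3, w4}; p there: w0:T, w2:T, w3:T, w4:F. ✗
w3: successors {w2, w4, w7}; p there: w2:T, w4:F, w7:T. ✗
w4: successors {w0, w2, w3, w7}; p there: w0:T, w2:T, w3:T, w7:T. ✓
w5: successors {w0, w1, w2, w7}; p there: w0:T, w1:T, w2:T, w7:T. ✓
w7: successors {w0, w1, w3, w5, w7}; p there: w0:T, w1:T, w3:T, w5:T, w7:T. ✓
— 5 worlds.
For □¬p ∧ ◇p:
w0: □¬p is F, ◇p is T. ✗
w1: □¬p is F, ◇p is T. ✗
w2: □¬p is F, ◇p is T. ✗
w3: □¬p is F, ◇p is T. ✗
w4: □¬p is F, ◇p is T. ✗
w5: □¬p is F, ◇p is T. ✗
w7: □¬p is F, ◇p is T. ✗
— 0 worlds.

5 and 0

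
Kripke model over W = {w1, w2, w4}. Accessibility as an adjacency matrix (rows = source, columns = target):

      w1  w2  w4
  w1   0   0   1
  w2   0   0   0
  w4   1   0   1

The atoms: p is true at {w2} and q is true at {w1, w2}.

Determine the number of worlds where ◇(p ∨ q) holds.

1

w1: successors {w4}; p ∨ q there: w4:F. ✗
w2: no successors, so ◇(p ∨ q) fails. ✗
w4: successors {w1, w4}; p ∨ q there: w1:T, w4:F. ✓
Satisfying worlds: {w4}.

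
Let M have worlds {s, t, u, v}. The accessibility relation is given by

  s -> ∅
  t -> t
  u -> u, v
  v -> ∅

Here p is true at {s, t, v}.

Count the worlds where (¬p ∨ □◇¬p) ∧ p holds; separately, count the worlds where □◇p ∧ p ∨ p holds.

For (¬p ∨ □◇¬p) ∧ p:
s: ¬p ∨ □◇¬p is T, p is T. ✓
t: ¬p ∨ □◇¬p is F, p is T. ✗
u: ¬p ∨ □◇¬p is T, p is F. ✗
v: ¬p ∨ □◇¬p is T, p is T. ✓
— 2 worlds.
For □◇p ∧ p ∨ p:
s: □◇p ∧ p is T, p is T. ✓
t: □◇p ∧ p is T, p is T. ✓
u: □◇p ∧ p is F, p is F. ✗
v: □◇p ∧ p is T, p is T. ✓
— 3 worlds.

2 and 3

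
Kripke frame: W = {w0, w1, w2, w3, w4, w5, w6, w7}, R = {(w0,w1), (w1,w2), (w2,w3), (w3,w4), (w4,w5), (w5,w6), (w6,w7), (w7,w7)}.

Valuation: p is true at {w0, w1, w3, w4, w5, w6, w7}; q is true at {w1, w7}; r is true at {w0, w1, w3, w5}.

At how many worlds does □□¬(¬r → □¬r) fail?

6

w0: successors {w1}; □¬(¬r → □¬r) there: w1:T. ✓
w1: successors {w2}; □¬(¬r → □¬r) there: w2:F. ✗
w2: successors {w3}; □¬(¬r → □¬r) there: w3:T. ✓
w3: successors {w4}; □¬(¬r → □¬r) there: w4:F. ✗
w4: successors {w5}; □¬(¬r → □¬r) there: w5:F. ✗
w5: successors {w6}; □¬(¬r → □¬r) there: w6:F. ✗
w6: successors {w7}; □¬(¬r → □¬r) there: w7:F. ✗
w7: successors {w7}; □¬(¬r → □¬r) there: w7:F. ✗
Satisfying worlds: {w0, w2}.
So □□¬(¬r → □¬r) fails at the other 6 worlds.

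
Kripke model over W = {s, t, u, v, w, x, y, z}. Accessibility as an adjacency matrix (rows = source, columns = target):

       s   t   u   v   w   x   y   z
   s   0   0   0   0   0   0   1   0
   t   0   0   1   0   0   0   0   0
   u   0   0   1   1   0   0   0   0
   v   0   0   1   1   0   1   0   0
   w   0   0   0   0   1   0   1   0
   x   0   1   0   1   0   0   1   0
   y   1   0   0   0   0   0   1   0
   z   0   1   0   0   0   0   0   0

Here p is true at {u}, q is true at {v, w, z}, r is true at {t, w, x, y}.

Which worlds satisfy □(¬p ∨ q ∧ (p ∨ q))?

s: successors {y}; ¬p ∨ q ∧ (p ∨ q) there: y:T. ✓
t: successors {u}; ¬p ∨ q ∧ (p ∨ q) there: u:F. ✗
u: successors {u, v}; ¬p ∨ q ∧ (p ∨ q) there: u:F, v:T. ✗
v: successors {u, v, x}; ¬p ∨ q ∧ (p ∨ q) there: u:F, v:T, x:T. ✗
w: successors {w, y}; ¬p ∨ q ∧ (p ∨ q) there: w:T, y:T. ✓
x: successors {t, v, y}; ¬p ∨ q ∧ (p ∨ q) there: t:T, v:T, y:T. ✓
y: successors {s, y}; ¬p ∨ q ∧ (p ∨ q) there: s:T, y:T. ✓
z: successors {t}; ¬p ∨ q ∧ (p ∨ q) there: t:T. ✓

{s, w, x, y, z}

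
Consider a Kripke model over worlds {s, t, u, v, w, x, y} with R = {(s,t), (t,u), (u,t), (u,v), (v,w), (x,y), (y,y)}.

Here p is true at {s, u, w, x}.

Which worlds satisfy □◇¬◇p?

{s, u, w, x, y}

s: successors {t}; ◇¬◇p there: t:T. ✓
t: successors {u}; ◇¬◇p there: u:F. ✗
u: successors {t, v}; ◇¬◇p there: t:T, v:T. ✓
v: successors {w}; ◇¬◇p there: w:F. ✗
w: no successors, so □◇¬◇p holds vacuously. ✓
x: successors {y}; ◇¬◇p there: y:T. ✓
y: successors {y}; ◇¬◇p there: y:T. ✓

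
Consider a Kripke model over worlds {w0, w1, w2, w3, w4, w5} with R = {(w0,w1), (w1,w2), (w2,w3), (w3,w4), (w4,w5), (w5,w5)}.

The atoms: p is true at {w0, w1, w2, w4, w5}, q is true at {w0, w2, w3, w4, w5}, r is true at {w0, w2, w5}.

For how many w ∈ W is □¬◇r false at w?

4

w0: successors {w1}; ¬◇r there: w1:F. ✗
w1: successors {w2}; ¬◇r there: w2:T. ✓
w2: successors {w3}; ¬◇r there: w3:T. ✓
w3: successors {w4}; ¬◇r there: w4:F. ✗
w4: successors {w5}; ¬◇r there: w5:F. ✗
w5: successors {w5}; ¬◇r there: w5:F. ✗
Satisfying worlds: {w1, w2}.
So □¬◇r fails at the other 4 worlds.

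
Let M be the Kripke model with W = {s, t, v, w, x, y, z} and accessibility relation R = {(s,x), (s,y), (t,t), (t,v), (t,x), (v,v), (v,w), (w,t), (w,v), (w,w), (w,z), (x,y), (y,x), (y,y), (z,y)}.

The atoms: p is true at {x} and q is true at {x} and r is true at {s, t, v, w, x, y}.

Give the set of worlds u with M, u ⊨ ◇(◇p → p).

s: successors {x, y}; ◇p → p there: x:T, y:F. ✓
t: successors {t, v, x}; ◇p → p there: t:F, v:T, x:T. ✓
v: successors {v, w}; ◇p → p there: v:T, w:T. ✓
w: successors {t, v, w, z}; ◇p → p there: t:F, v:T, w:T, z:T. ✓
x: successors {y}; ◇p → p there: y:F. ✗
y: successors {x, y}; ◇p → p there: x:T, y:F. ✓
z: successors {y}; ◇p → p there: y:F. ✗

{s, t, v, w, y}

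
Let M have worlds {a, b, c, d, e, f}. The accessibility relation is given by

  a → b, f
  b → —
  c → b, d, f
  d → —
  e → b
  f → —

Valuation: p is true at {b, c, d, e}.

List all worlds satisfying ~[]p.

a: []p is F. ✓
b: []p is T. ✗
c: []p is F. ✓
d: []p is T. ✗
e: []p is T. ✗
f: []p is T. ✗

{a, c}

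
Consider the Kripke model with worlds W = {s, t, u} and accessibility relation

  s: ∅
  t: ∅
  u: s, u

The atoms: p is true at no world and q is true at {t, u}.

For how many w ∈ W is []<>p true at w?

s: no successors, so []<>p holds vacuously. ✓
t: no successors, so []<>p holds vacuously. ✓
u: successors {s, u}; <>p there: s:F, u:F. ✗
Satisfying worlds: {s, t}.

2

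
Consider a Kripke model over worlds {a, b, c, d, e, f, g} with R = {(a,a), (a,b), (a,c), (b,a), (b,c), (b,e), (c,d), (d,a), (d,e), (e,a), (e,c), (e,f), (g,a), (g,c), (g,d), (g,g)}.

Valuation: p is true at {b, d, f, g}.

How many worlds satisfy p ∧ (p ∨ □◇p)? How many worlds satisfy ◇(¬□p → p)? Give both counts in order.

For p ∧ (p ∨ □◇p):
a: p is F, p ∨ □◇p is F. ✗
b: p is T, p ∨ □◇p is T. ✓
c: p is F, p ∨ □◇p is F. ✗
d: p is T, p ∨ □◇p is T. ✓
e: p is F, p ∨ □◇p is F. ✗
f: p is T, p ∨ □◇p is T. ✓
g: p is T, p ∨ □◇p is T. ✓
— 4 worlds.
For ◇(¬□p → p):
a: successors {a, b, c}; ¬□p → p there: a:F, b:T, c:T. ✓
b: successors {a, c, e}; ¬□p → p there: a:F, c:T, e:F. ✓
c: successors {d}; ¬□p → p there: d:T. ✓
d: successors {a, e}; ¬□p → p there: a:F, e:F. ✗
e: successors {a, c, f}; ¬□p → p there: a:F, c:T, f:T. ✓
f: no successors, so ◇(¬□p → p) fails. ✗
g: successors {a, c, d, g}; ¬□p → p there: a:F, c:T, d:T, g:T. ✓
— 5 worlds.

4 and 5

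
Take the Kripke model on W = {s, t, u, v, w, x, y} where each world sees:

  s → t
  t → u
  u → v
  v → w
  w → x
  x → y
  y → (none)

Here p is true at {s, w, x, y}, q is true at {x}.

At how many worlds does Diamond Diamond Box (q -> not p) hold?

4

s: successors {t}; Diamond Box (q -> not p) there: t:T. ✓
t: successors {u}; Diamond Box (q -> not p) there: u:T. ✓
u: successors {v}; Diamond Box (q -> not p) there: v:F. ✗
v: successors {w}; Diamond Box (q -> not p) there: w:T. ✓
w: successors {x}; Diamond Box (q -> not p) there: x:T. ✓
x: successors {y}; Diamond Box (q -> not p) there: y:F. ✗
y: no successors, so Diamond Diamond Box (q -> not p) fails. ✗
Satisfying worlds: {s, t, v, w}.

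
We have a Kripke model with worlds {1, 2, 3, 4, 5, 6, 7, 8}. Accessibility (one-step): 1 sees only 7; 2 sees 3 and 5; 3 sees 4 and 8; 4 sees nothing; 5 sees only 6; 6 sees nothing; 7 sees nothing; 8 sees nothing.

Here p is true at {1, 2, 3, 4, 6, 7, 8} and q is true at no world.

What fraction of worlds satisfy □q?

1: successors {7}; q there: 7:F. ✗
2: successors {3, 5}; q there: 3:F, 5:F. ✗
3: successors {4, 8}; q there: 4:F, 8:F. ✗
4: no successors, so □q holds vacuously. ✓
5: successors {6}; q there: 6:F. ✗
6: no successors, so □q holds vacuously. ✓
7: no successors, so □q holds vacuously. ✓
8: no successors, so □q holds vacuously. ✓
That's 4 of 8 worlds, so 4/8 = 1/2.

1/2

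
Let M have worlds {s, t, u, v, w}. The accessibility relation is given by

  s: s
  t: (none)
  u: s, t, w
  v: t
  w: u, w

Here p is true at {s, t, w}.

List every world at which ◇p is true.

{s, u, v, w}

s: successors {s}; p there: s:T. ✓
t: no successors, so ◇p fails. ✗
u: successors {s, t, w}; p there: s:T, t:T, w:T. ✓
v: successors {t}; p there: t:T. ✓
w: successors {u, w}; p there: u:F, w:T. ✓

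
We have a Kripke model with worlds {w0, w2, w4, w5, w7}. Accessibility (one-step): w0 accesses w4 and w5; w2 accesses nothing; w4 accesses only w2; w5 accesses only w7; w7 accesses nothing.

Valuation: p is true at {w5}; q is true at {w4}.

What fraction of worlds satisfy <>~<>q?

3/5

w0: successors {w4, w5}; ~<>q there: w4:T, w5:T. ✓
w2: no successors, so <>~<>q fails. ✗
w4: successors {w2}; ~<>q there: w2:T. ✓
w5: successors {w7}; ~<>q there: w7:T. ✓
w7: no successors, so <>~<>q fails. ✗
That's 3 of 5 worlds, so 3/5.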